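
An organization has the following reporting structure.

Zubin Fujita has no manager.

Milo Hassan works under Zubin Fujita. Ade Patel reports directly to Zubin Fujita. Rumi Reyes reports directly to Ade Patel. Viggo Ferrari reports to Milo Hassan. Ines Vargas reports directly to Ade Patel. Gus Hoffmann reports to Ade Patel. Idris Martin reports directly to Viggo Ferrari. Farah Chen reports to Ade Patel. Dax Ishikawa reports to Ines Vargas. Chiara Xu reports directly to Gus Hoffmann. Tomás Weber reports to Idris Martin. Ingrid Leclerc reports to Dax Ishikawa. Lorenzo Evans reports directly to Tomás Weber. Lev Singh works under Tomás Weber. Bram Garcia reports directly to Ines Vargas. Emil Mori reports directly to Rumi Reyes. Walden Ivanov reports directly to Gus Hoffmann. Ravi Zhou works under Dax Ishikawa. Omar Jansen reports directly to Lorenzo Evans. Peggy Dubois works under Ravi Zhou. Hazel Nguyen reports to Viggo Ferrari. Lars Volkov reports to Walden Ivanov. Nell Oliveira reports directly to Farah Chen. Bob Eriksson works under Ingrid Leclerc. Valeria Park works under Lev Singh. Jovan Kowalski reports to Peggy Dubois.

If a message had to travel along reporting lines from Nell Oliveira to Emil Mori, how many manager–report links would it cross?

4

Nell Oliveira is 2 levels below Ade Patel, and Emil Mori is 2 levels below Ade Patel (their lowest common manager). The shortest path runs up from Nell Oliveira to Ade Patel and back down to Emil Mori: 2 + 2 = 4 links.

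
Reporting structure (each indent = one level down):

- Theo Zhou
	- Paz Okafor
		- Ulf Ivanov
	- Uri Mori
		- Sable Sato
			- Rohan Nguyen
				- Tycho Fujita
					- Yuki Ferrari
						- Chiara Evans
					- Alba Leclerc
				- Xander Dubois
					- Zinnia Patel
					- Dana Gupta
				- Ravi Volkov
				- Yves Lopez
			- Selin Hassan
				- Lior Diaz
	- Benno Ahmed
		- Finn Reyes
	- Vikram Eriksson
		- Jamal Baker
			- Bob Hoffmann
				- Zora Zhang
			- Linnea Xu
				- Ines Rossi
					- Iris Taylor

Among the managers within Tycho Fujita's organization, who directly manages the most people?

Direct-report counts within Tycho Fujita's organization: Tycho Fujita has 2; Yuki Ferrari has 1. The largest is 2, held by Tycho Fujita.

Tycho Fujita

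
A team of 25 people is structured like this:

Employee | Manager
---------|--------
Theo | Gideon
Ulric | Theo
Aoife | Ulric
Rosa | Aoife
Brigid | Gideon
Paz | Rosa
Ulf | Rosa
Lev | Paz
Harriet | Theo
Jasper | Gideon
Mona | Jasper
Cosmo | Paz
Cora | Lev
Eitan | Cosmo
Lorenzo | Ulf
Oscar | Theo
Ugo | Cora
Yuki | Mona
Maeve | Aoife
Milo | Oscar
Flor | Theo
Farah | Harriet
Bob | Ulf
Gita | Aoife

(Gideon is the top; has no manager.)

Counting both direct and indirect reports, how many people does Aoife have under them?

12

Aoife directly manages Rosa, Maeve, Gita. Under Rosa: Ulf, Bob, Lorenzo, Paz, Cosmo, Eitan, Lev, Cora, Ugo (9). Maeve has no reports. Gita has no reports. So Aoife's organization is 3 direct reports plus everyone under them: 10 + 1 + 1 = 12.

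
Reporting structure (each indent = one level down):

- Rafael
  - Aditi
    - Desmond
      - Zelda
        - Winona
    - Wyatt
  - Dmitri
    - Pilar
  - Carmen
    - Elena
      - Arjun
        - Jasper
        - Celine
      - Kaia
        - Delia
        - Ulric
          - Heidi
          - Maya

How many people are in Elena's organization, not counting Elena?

Elena directly manages Arjun, Kaia. Under Arjun: Celine, Jasper (2). Under Kaia: Ulric, Maya, Heidi, Delia (4). So Elena's organization is 2 direct reports plus everyone under them: 3 + 5 = 8.

8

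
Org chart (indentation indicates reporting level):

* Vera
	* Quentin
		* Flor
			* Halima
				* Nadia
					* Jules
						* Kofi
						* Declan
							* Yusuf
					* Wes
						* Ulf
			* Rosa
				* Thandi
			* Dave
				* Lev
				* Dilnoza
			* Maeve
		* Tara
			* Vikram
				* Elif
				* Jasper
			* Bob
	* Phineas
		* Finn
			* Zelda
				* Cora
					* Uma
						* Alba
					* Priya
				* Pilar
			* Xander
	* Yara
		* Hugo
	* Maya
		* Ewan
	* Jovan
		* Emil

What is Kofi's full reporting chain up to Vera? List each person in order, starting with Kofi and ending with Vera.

Kofi -> Jules -> Nadia -> Halima -> Flor -> Quentin -> Vera

Kofi reports to Jules. Jules reports to Nadia. Nadia reports to Halima. Halima reports to Flor. Flor reports to Quentin. Quentin reports to Vera. Vera is at the top.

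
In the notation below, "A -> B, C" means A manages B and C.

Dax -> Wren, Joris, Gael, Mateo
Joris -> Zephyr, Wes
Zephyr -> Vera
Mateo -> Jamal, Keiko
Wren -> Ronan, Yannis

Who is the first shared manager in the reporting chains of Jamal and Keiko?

Jamal's chain of managers is Mateo, Dax. Keiko's chain of managers is Mateo, Dax. The first manager that appears in both chains is Mateo.

Mateo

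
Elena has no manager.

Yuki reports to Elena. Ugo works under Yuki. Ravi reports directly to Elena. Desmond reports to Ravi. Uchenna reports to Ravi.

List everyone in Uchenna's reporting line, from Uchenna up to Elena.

Uchenna reports to Ravi. Ravi reports to Elena. Elena is at the top.

Uchenna -> Ravi -> Elena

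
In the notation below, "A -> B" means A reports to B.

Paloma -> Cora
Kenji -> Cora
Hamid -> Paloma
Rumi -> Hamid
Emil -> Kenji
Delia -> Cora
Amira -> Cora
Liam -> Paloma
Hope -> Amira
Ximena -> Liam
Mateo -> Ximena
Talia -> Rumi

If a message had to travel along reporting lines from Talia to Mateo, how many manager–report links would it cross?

Talia is 3 levels below Paloma, and Mateo is 3 levels below Paloma (their lowest common manager). The shortest path runs up from Talia to Paloma and back down to Mateo: 3 + 3 = 6 links.

6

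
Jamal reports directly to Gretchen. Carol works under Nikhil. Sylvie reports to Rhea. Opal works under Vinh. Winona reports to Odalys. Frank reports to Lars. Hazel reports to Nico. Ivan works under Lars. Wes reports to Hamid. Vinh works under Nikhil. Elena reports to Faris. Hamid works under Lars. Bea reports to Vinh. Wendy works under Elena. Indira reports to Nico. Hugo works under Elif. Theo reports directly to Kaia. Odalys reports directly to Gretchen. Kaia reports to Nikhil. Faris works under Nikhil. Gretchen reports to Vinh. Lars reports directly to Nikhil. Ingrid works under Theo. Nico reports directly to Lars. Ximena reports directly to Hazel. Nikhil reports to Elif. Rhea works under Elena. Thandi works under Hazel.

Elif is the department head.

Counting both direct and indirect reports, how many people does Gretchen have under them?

Gretchen directly manages Jamal, Odalys. Jamal has no reports. Under Odalys: Winona (1). So Gretchen's organization is 2 direct reports plus everyone under them: 1 + 2 = 3.

3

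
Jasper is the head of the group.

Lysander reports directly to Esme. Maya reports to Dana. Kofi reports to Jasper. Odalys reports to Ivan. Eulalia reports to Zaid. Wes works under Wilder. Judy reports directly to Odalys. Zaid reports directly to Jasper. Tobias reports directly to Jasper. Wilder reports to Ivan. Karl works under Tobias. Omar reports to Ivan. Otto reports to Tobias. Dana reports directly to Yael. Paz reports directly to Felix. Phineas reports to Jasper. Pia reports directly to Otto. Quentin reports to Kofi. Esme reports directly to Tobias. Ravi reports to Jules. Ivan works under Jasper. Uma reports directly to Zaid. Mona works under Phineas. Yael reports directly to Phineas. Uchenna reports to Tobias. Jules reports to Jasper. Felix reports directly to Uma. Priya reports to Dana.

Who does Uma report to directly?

Zaid

Uma reports directly to Zaid.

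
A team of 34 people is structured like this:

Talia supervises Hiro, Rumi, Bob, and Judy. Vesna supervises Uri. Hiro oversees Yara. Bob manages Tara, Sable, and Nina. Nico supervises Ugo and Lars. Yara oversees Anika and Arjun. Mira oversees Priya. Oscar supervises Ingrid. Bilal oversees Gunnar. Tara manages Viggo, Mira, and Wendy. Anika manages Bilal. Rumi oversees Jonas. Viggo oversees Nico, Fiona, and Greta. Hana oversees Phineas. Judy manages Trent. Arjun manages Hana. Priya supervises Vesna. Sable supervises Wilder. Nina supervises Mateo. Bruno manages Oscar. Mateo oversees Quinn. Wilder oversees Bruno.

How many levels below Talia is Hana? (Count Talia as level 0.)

4

Chain from Hana up to Talia: Hana → Arjun → Yara → Hiro → Talia. That is 4 steps up, so Hana is 4 levels below Talia.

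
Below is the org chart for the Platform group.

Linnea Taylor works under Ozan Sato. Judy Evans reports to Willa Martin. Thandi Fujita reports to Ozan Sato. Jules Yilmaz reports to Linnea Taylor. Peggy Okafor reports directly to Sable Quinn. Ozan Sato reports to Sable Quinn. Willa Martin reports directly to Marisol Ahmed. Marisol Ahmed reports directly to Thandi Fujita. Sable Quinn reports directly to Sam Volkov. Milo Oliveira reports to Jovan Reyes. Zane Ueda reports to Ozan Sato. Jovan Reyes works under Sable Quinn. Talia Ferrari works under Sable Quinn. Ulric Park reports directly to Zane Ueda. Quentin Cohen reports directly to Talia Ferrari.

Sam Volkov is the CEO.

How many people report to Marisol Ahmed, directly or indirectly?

2

Marisol Ahmed directly manages Willa Martin. Under Willa Martin: Judy Evans (1). That's 2 in total.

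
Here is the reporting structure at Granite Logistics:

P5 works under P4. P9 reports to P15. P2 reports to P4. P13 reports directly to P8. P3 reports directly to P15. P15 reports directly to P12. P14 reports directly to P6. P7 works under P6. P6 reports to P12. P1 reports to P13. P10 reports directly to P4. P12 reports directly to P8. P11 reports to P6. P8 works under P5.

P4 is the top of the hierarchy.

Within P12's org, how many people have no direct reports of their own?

5

The people in P12's organization with no one reporting to them are P11, P7, P14, P9, P3. That is 5.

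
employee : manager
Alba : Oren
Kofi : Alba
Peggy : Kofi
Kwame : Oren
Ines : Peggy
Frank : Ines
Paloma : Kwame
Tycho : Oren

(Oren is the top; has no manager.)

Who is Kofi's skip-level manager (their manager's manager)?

Kofi reports to Alba, and Alba reports to Oren. So Kofi's skip-level manager is Oren.

Oren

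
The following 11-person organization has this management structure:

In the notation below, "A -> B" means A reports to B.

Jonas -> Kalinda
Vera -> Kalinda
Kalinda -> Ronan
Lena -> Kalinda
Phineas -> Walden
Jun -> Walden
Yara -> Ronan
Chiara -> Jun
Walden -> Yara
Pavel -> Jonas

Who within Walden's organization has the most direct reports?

Walden

Direct-report counts within Walden's organization: Walden has 2; Jun has 1. The largest is 2, held by Walden.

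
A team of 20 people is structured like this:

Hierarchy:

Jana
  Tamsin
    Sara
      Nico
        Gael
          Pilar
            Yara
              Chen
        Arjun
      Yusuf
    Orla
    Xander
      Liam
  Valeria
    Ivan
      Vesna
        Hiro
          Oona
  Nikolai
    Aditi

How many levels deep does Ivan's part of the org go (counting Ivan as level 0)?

3

The longest chain under Ivan runs Ivan → Vesna → Hiro → Oona, which is 3 levels below Ivan.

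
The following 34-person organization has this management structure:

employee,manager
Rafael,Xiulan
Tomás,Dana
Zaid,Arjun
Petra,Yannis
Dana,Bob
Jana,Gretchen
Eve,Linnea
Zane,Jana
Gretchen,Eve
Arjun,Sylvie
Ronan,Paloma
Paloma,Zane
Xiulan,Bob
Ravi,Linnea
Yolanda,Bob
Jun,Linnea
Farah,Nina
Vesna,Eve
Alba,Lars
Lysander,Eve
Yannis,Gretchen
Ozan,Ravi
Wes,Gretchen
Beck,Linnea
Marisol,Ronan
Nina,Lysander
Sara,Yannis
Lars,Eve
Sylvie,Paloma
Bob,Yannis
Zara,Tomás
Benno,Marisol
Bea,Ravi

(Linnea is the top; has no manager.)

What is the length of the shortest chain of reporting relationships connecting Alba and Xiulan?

6

Alba is 2 levels below Eve, and Xiulan is 4 levels below Eve (their lowest common manager). The shortest path runs up from Alba to Eve and back down to Xiulan: 2 + 4 = 6 links.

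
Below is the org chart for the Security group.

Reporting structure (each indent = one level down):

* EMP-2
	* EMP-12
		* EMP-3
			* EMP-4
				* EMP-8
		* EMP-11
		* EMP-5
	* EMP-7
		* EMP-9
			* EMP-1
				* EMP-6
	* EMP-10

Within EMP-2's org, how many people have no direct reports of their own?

5

The people in EMP-2's organization with no one reporting to them are EMP-10, EMP-6, EMP-5, EMP-11, EMP-8. That is 5.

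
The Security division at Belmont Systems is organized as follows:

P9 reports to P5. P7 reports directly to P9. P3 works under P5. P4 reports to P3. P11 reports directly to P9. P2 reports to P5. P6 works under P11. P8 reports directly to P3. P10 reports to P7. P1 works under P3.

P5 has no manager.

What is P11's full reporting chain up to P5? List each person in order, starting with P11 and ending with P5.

P11 reports to P9. P9 reports to P5. P5 is at the top.

P11 -> P9 -> P5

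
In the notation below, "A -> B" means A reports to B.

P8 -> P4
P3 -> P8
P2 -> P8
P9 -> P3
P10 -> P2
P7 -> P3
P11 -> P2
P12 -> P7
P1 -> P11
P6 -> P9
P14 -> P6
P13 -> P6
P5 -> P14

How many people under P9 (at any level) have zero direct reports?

The people in P9's organization with no one reporting to them are P13, P5. That is 2.

2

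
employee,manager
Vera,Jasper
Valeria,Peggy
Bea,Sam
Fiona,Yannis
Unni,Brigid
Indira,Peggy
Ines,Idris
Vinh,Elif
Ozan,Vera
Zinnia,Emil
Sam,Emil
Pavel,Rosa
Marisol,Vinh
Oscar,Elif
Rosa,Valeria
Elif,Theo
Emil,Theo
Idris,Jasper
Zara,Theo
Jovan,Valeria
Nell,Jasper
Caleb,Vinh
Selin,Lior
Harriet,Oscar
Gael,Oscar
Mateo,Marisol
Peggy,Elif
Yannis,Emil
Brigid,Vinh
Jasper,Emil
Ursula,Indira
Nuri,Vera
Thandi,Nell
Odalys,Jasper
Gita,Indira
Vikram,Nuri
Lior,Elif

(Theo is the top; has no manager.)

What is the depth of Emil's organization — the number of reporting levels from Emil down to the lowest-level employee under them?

4

The longest chain under Emil runs Emil → Jasper → Vera → Nuri → Vikram, which is 4 levels below Emil.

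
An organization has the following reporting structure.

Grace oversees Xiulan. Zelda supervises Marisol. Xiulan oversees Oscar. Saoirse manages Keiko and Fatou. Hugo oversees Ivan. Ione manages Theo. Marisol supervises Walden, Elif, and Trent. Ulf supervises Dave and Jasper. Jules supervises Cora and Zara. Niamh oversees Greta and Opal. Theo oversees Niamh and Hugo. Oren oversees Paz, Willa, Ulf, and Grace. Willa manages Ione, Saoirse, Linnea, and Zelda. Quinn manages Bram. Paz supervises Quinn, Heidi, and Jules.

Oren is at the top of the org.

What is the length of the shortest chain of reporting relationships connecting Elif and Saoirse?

Elif is 3 levels below Willa, and Saoirse is 1 level below Willa (their lowest common manager). The shortest path runs up from Elif to Willa and back down to Saoirse: 3 + 1 = 4 links.

4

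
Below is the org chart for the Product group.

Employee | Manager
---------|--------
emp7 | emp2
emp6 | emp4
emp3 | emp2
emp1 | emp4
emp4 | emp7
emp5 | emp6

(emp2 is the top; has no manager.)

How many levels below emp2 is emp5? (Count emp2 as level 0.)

Chain from emp5 up to emp2: emp5 → emp6 → emp4 → emp7 → emp2. That is 4 steps up, so emp5 is 4 levels below emp2.

4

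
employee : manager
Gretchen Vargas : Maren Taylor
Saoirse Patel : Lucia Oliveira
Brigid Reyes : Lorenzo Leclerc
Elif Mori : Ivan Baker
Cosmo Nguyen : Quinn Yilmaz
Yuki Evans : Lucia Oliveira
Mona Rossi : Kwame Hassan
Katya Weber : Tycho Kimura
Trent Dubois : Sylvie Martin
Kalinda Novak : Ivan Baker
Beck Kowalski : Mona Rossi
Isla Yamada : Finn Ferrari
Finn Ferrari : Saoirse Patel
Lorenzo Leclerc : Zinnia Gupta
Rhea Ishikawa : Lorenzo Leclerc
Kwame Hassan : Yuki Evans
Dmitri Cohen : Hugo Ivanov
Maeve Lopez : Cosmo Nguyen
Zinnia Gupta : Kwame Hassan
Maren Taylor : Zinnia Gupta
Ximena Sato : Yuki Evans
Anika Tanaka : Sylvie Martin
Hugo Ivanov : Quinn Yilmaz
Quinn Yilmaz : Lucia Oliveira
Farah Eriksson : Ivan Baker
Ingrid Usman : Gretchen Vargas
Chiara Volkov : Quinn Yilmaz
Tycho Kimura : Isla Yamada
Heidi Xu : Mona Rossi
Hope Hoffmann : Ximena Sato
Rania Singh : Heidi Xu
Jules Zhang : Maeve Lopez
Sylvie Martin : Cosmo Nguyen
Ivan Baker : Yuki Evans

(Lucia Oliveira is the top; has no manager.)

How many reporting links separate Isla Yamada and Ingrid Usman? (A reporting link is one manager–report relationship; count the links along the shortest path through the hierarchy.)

9

Isla Yamada is 3 levels below Lucia Oliveira, and Ingrid Usman is 6 levels below Lucia Oliveira (their lowest common manager). The shortest path runs up from Isla Yamada to Lucia Oliveira and back down to Ingrid Usman: 3 + 6 = 9 links.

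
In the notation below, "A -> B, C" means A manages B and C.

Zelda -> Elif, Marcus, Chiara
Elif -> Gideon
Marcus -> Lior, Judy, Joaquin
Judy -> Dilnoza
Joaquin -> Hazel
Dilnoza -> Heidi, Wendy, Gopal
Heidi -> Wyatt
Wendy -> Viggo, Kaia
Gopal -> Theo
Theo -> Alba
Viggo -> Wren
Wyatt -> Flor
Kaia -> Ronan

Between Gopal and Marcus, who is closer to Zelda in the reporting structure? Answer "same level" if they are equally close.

Gopal is 4 levels below Zelda; Marcus is 1. Marcus is higher.

Marcus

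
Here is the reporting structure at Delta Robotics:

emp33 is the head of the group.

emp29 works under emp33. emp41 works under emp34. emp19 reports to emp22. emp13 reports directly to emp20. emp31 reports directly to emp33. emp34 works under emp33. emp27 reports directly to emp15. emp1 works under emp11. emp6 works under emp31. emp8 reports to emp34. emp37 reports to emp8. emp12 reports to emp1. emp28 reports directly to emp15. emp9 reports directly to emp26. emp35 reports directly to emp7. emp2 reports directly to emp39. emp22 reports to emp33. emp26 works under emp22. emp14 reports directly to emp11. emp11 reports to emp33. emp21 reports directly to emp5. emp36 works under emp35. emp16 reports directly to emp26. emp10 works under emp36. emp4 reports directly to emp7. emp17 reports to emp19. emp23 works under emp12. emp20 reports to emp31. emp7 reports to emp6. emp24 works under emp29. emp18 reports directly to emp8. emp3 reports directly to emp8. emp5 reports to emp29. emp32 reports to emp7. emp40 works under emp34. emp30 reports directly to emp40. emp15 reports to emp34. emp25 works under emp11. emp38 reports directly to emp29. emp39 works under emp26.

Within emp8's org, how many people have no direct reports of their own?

The people in emp8's organization with no one reporting to them are emp37, emp18, emp3. That is 3.

3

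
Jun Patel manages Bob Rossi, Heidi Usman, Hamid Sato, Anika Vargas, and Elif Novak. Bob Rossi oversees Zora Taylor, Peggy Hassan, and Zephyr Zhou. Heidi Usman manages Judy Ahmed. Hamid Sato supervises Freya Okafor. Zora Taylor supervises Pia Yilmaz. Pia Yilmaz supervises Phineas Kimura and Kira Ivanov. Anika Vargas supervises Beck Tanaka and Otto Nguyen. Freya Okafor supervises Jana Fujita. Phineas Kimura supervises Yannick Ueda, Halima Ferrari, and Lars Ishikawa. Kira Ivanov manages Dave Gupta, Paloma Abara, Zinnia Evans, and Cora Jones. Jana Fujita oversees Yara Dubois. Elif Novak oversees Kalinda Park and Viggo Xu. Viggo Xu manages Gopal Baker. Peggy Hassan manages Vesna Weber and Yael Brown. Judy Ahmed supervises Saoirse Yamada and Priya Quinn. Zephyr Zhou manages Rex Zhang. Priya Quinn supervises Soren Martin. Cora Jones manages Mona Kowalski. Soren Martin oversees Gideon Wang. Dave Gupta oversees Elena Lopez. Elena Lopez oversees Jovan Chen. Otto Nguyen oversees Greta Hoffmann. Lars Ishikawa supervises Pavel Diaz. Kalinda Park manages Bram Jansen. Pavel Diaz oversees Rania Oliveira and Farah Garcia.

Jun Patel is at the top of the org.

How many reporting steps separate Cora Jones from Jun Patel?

5

Chain from Cora Jones up to Jun Patel: Cora Jones → Kira Ivanov → Pia Yilmaz → Zora Taylor → Bob Rossi → Jun Patel. That is 5 steps up, so Cora Jones is 5 levels below Jun Patel.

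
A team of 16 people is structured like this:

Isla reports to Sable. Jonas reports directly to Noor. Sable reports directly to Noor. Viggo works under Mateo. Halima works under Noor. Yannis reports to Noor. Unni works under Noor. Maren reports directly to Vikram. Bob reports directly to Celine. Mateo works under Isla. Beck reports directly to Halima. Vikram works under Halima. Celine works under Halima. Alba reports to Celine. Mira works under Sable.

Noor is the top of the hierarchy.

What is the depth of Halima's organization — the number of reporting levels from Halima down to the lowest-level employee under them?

The longest chain under Halima runs Halima → Vikram → Maren, which is 2 levels below Halima.

2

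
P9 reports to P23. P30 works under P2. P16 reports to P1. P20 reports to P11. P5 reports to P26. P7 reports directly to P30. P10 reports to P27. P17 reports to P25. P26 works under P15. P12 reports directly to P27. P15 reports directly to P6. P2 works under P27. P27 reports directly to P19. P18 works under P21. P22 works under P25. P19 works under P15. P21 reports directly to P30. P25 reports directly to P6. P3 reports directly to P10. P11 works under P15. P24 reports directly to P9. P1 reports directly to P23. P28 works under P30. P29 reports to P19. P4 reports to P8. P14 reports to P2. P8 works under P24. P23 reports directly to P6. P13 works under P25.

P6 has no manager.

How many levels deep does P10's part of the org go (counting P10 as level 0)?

The longest chain under P10 runs P10 → P3, which is 1 level below P10.

1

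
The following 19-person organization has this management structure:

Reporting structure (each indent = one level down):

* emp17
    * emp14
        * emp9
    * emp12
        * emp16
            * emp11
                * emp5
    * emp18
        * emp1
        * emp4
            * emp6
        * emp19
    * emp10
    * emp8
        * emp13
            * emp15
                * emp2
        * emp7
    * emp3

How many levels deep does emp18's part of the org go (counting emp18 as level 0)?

The longest chain under emp18 runs emp18 → emp4 → emp6, which is 2 levels below emp18.

2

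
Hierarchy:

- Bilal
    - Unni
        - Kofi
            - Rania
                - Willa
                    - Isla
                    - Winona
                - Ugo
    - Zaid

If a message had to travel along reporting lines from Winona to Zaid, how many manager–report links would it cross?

6

Winona is 5 levels below Bilal, and Zaid is 1 level below Bilal (their lowest common manager). The shortest path runs up from Winona to Bilal and back down to Zaid: 5 + 1 = 6 links.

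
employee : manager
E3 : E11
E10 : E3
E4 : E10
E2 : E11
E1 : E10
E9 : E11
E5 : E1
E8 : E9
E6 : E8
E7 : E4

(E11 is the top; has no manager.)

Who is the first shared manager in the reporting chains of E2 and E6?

E11

E2's chain of managers is E11. E6's chain of managers is E8, E9, E11. The first manager that appears in both chains is E11.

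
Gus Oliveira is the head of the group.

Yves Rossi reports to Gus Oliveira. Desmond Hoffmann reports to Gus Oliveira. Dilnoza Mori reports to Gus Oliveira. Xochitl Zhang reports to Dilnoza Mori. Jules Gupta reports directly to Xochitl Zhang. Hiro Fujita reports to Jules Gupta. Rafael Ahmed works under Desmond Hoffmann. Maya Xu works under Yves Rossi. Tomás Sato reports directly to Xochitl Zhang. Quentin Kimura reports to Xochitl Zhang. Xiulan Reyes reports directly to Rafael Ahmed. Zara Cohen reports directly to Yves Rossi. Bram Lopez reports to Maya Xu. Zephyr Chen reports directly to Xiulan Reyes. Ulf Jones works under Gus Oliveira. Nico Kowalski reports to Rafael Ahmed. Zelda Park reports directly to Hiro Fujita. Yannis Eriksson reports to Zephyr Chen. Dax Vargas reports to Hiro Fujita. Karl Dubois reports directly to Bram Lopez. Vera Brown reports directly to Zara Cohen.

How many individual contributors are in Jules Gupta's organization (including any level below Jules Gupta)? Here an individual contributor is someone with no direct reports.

2

The people in Jules Gupta's organization with no one reporting to them are Dax Vargas, Zelda Park. That is 2.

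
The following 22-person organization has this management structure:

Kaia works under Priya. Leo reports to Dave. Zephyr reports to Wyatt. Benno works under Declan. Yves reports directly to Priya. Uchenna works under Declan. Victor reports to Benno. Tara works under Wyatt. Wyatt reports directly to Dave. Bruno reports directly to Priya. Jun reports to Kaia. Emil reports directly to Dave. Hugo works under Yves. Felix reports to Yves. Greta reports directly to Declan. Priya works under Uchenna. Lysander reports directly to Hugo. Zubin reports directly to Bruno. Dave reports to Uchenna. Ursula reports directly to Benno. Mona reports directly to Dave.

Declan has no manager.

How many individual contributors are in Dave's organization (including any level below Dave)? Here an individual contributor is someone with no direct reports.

5

The people in Dave's organization with no one reporting to them are Leo, Mona, Emil, Zephyr, Tara. That is 5.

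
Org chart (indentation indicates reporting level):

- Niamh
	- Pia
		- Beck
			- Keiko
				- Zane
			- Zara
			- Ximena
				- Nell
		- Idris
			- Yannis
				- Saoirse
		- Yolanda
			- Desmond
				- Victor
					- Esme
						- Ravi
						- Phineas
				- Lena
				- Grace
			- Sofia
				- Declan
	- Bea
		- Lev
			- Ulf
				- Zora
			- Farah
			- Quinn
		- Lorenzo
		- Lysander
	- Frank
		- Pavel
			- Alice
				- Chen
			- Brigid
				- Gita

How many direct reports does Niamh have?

Niamh directly manages Pia, Bea, Frank. That is 3 direct reports.

3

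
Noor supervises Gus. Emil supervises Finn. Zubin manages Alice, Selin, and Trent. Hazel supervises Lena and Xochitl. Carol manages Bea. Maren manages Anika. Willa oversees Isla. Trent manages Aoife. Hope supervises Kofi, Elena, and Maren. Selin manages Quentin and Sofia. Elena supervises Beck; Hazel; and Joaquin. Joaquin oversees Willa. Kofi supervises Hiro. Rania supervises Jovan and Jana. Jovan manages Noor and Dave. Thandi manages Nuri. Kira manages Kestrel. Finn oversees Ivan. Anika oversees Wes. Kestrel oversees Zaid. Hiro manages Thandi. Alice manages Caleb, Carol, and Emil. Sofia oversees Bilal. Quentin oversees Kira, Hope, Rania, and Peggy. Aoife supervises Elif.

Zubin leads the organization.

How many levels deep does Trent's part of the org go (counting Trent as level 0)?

2

The longest chain under Trent runs Trent → Aoife → Elif, which is 2 levels below Trent.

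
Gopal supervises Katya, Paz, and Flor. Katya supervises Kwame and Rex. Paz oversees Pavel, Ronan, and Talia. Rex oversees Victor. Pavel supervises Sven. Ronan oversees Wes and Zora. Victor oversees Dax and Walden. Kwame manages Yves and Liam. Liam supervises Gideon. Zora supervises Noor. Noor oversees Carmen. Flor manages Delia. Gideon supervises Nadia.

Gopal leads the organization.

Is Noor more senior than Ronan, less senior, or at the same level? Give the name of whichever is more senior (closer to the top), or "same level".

Noor is 4 levels below Gopal; Ronan is 2. Ronan is higher.

Ronan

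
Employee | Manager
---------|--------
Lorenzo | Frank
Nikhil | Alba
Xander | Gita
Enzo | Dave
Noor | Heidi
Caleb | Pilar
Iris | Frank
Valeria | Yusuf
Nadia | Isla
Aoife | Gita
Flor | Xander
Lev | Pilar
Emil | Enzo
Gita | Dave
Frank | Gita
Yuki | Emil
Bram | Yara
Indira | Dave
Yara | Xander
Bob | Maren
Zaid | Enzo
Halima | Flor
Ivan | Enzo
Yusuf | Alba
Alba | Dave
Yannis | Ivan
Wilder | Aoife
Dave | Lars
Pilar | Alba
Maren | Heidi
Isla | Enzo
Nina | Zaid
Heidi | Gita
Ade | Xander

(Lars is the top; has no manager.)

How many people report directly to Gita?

Gita directly manages Frank, Heidi, Xander, Aoife. That is 4 direct reports.

4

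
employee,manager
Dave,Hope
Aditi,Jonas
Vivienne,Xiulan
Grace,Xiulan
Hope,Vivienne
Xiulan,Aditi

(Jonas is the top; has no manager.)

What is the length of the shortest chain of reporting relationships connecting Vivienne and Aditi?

2

Vivienne is in Aditi's organization: the chain from Vivienne up to Aditi is Vivienne → Xiulan → Aditi, which is 2 links.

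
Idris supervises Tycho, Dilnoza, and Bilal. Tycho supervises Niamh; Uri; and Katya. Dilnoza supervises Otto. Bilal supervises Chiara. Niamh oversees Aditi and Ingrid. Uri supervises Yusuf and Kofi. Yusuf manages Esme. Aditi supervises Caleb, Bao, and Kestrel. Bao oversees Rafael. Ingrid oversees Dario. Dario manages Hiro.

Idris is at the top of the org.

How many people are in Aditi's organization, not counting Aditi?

Aditi directly manages Caleb, Bao, Kestrel. Caleb has no reports. Under Bao: Rafael (1). Kestrel has no reports. So Aditi's organization is 3 direct reports plus everyone under them: 1 + 2 + 1 = 4.

4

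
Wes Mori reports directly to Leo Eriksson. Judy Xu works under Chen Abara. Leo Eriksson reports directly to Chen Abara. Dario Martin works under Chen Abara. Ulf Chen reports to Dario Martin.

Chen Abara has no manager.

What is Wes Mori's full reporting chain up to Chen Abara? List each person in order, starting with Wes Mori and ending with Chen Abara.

Wes Mori -> Leo Eriksson -> Chen Abara

Wes Mori reports to Leo Eriksson. Leo Eriksson reports to Chen Abara. Chen Abara is at the top.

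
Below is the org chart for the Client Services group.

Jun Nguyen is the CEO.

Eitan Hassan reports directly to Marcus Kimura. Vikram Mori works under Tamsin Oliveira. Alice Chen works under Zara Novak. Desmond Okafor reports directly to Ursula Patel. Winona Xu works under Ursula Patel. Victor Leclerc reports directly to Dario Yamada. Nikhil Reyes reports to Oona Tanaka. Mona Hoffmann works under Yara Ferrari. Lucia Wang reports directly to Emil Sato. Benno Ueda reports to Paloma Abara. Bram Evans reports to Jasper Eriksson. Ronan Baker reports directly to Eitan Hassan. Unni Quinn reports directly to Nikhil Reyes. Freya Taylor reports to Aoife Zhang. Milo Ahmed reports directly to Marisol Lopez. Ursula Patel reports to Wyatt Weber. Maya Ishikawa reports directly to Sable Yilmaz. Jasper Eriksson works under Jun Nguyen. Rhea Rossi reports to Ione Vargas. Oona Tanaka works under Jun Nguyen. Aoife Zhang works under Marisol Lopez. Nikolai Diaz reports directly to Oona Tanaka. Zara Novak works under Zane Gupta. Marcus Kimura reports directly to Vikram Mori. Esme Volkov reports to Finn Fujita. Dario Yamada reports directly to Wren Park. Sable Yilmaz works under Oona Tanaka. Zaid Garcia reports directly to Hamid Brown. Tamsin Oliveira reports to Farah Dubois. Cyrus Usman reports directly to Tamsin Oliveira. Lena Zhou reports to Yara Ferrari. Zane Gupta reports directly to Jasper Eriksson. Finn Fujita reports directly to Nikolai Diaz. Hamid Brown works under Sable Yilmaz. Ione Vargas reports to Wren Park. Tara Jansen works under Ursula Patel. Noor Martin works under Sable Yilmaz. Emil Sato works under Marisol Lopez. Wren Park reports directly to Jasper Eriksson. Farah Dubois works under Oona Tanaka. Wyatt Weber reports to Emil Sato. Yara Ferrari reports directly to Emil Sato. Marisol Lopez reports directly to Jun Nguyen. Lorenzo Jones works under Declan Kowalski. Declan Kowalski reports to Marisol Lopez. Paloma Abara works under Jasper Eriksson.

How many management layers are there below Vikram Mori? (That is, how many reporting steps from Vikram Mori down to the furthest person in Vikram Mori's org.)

The longest chain under Vikram Mori runs Vikram Mori → Marcus Kimura → Eitan Hassan → Ronan Baker, which is 3 levels below Vikram Mori.

3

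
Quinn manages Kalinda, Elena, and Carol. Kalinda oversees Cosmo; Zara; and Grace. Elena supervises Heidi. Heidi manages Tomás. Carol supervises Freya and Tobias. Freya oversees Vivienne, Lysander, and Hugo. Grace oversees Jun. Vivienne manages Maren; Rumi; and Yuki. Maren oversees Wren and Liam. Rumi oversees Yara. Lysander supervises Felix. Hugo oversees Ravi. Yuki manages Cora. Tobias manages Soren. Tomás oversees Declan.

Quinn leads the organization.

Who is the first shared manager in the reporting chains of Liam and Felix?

Freya

Liam's chain of managers is Maren, Vivienne, Freya, Carol, Quinn. Felix's chain of managers is Lysander, Freya, Carol, Quinn. The first manager that appears in both chains is Freya.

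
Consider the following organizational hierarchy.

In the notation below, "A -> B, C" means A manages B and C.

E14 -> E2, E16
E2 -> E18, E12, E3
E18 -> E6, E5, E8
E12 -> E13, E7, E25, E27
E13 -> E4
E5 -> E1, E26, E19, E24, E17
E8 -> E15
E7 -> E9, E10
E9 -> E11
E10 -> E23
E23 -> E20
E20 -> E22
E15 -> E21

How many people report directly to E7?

E7 directly manages E9, E10. That is 2 direct reports.

2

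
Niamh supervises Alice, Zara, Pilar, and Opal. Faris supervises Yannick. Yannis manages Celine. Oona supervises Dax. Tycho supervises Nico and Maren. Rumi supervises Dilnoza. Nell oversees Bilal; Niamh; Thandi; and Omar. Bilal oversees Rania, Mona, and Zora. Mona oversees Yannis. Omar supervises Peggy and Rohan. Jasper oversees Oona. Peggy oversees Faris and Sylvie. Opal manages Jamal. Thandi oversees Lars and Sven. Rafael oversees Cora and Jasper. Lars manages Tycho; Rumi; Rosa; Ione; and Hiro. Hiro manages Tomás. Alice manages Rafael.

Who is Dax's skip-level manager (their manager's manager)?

Dax reports to Oona, and Oona reports to Jasper. So Dax's skip-level manager is Jasper.

Jasper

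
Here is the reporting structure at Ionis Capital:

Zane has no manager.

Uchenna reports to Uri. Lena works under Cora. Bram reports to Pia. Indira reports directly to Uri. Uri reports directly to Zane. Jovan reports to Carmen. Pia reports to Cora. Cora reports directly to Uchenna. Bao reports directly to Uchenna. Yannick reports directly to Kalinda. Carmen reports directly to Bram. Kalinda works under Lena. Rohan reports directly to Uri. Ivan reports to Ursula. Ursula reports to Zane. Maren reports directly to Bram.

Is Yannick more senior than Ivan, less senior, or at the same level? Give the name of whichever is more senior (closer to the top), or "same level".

Ivan

Yannick is 6 levels below Zane; Ivan is 2. Ivan is higher.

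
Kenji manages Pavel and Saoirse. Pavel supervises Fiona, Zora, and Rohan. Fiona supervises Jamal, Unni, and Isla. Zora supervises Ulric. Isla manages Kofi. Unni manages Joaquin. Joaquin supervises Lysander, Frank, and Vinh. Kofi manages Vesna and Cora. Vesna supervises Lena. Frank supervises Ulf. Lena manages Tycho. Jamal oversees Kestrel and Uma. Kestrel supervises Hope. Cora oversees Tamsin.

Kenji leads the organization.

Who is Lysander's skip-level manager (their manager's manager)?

Unni

Lysander reports to Joaquin, and Joaquin reports to Unni. So Lysander's skip-level manager is Unni.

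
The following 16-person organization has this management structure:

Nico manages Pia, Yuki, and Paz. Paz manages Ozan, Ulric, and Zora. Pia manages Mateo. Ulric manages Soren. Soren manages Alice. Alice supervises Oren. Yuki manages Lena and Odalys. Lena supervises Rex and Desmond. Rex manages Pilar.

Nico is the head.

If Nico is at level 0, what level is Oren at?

5

Chain from Oren up to Nico: Oren → Alice → Soren → Ulric → Paz → Nico. That is 5 steps up, so Oren is 5 levels below Nico.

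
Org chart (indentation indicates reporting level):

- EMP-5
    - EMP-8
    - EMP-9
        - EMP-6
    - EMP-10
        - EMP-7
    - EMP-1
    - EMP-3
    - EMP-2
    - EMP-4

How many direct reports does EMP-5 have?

EMP-5 directly manages EMP-8, EMP-9, EMP-10, EMP-1, EMP-3, EMP-2, EMP-4. That is 7 direct reports.

7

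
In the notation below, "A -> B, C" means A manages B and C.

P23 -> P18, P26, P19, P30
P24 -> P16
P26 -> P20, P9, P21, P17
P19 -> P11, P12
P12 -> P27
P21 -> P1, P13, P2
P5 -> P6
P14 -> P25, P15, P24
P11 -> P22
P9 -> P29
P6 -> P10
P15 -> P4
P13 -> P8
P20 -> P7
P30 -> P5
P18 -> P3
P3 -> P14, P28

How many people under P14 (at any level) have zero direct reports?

The people in P14's organization with no one reporting to them are P16, P4, P25. That is 3.

3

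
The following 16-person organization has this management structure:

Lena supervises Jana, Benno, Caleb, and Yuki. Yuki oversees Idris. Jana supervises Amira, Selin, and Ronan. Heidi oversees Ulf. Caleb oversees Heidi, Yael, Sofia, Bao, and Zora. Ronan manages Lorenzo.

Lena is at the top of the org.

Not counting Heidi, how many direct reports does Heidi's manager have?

Heidi reports to Caleb. Caleb's other direct reports are Yael, Sofia, Bao, Zora — 4 peers.

4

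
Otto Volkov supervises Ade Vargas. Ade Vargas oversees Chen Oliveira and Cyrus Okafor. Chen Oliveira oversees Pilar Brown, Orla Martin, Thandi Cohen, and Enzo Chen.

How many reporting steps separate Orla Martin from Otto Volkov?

3

Chain from Orla Martin up to Otto Volkov: Orla Martin → Chen Oliveira → Ade Vargas → Otto Volkov. That is 3 steps up, so Orla Martin is 3 levels below Otto Volkov.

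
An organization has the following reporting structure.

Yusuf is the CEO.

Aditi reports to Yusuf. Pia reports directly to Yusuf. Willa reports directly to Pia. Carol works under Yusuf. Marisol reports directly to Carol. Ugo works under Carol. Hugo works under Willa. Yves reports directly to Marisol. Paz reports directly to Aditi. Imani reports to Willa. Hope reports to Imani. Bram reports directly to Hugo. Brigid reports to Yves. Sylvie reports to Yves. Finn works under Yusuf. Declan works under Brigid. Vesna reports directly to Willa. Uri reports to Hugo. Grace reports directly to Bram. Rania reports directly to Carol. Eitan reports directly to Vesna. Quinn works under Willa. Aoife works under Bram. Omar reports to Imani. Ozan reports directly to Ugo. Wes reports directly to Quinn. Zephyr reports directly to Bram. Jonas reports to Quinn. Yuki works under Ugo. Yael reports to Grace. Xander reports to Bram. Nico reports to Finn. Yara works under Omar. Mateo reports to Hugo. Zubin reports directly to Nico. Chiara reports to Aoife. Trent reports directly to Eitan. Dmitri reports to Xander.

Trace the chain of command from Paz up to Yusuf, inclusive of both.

Paz reports to Aditi. Aditi reports to Yusuf. Yusuf is at the top.

Paz -> Aditi -> Yusuf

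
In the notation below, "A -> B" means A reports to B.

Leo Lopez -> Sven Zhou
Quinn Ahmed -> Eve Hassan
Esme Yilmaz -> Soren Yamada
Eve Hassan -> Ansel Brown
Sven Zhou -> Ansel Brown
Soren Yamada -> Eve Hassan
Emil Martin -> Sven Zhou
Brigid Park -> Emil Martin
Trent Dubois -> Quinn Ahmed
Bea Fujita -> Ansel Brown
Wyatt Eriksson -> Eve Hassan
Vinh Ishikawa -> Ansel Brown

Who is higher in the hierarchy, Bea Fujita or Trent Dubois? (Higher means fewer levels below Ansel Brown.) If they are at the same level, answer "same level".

Bea Fujita

Bea Fujita is 1 level below Ansel Brown; Trent Dubois is 3. Bea Fujita is higher.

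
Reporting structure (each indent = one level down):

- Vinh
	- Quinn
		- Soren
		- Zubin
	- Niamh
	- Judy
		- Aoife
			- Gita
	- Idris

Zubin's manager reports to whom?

Zubin reports to Quinn, and Quinn reports to Vinh. So Zubin's skip-level manager is Vinh.

Vinh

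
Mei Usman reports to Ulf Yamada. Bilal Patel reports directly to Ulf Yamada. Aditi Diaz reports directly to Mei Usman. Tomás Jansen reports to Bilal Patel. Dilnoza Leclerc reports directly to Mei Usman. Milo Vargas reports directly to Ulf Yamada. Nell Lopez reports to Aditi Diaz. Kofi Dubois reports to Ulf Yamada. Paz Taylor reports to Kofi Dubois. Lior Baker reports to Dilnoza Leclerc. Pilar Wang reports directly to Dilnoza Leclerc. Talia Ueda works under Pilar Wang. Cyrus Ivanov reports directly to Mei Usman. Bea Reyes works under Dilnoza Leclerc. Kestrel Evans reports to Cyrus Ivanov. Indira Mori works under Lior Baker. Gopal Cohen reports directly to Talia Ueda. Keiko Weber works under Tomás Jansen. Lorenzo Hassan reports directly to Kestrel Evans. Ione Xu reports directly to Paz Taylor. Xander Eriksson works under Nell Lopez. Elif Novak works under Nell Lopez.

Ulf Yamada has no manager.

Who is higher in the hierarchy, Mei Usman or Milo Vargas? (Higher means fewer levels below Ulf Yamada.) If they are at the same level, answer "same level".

Both Mei Usman and Milo Vargas are 1 level below Ulf Yamada.

same level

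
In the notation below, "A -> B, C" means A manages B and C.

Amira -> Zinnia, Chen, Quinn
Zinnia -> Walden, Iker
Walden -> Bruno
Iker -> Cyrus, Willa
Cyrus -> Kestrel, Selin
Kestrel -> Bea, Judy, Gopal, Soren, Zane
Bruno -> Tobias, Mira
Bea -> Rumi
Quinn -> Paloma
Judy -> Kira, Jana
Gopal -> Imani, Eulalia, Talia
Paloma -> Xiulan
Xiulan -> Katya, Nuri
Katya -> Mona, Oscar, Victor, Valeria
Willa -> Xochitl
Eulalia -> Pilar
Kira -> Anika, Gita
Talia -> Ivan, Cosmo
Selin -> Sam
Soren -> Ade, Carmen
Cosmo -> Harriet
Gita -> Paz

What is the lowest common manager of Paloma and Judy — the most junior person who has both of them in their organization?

Paloma's chain of managers is Quinn, Amira. Judy's chain of managers is Kestrel, Cyrus, Iker, Zinnia, Amira. The first manager that appears in both chains is Amira.

Amira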